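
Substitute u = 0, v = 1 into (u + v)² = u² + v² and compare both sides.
LHS = (0 + 1)² = 1
RHS = 0² + 1² = 1

LHS = RHS: the two sides agree.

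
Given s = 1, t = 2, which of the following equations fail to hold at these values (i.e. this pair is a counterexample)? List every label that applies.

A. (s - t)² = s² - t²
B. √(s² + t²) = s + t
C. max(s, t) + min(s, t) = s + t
A, B

Evaluating each claim at the given values:
A. LHS = 1, RHS = -3 → fails here (LHS ≠ RHS)
B. LHS = √(5) ≈ 2.236, RHS = 3 → fails here (LHS ≠ RHS)
C. LHS = 3, RHS = 3 → holds here (LHS = RHS)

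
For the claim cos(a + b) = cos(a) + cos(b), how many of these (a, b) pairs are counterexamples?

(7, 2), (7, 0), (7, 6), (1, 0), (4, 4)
5

Testing each pair:
(7, 2): LHS = cos(9) ≈ -0.9111, RHS = cos(2) + cos(7) ≈ 0.3378 → counterexample
(7, 0): LHS = cos(7) ≈ 0.7539, RHS = cos(7) + 1 ≈ 1.754 → counterexample
(7, 6): LHS = cos(13) ≈ 0.9074, RHS = cos(7) + cos(6) ≈ 1.714 → counterexample
(1, 0): LHS = cos(1) ≈ 0.5403, RHS = cos(1) + 1 ≈ 1.54 → counterexample
(4, 4): LHS = cos(8) ≈ -0.1455, RHS = 2·cos(4) ≈ -1.307 → counterexample

That makes 5 counterexamples.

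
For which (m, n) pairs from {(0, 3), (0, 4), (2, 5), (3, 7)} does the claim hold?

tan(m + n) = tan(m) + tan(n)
Testing each pair:
(0, 3): LHS = tan(3) ≈ -0.1425, RHS = tan(3) ≈ -0.1425 → holds
(0, 4): LHS = tan(4) ≈ 1.158, RHS = tan(4) ≈ 1.158 → holds
(2, 5): LHS = tan(7) ≈ 0.8714, RHS = tan(5) + tan(2) ≈ -5.566 → fails
(3, 7): LHS = tan(10) ≈ 0.6484, RHS = tan(3) + tan(7) ≈ 0.7289 → fails

2 of 4 pairs satisfy the claim.

Answer: (0, 3), (0, 4)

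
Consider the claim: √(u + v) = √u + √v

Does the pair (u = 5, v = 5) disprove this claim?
Substituting u = 5, v = 5:
LHS = √(5 + 5) = √(10) ≈ 3.162
RHS = √5 + √5 = 2·√(5) ≈ 4.472

Since LHS ≠ RHS, this pair disproves the claim.

Answer: Yes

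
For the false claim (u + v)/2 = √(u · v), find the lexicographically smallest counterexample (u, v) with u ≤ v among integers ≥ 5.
(u, v) = (5, 6)

At (5, 5): both sides equal 5, so it holds there.

Substituting (5, 6) into the claim:
LHS = (5 + 6)/2 = 11/2
RHS = √(5 · 6) = √(30) ≈ 5.477

Since LHS ≠ RHS, this pair disproves the claim, and no lexicographically smaller pair (u ≤ v, integers ≥ 5) does.

For instance (7, 9) is also a counterexample (LHS = 8, RHS = 3·√(7) ≈ 7.937), but it's lexicographically larger.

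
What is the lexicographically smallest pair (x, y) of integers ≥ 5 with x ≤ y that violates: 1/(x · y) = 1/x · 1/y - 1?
(x, y) = (5, 5)

Substituting (5, 5) into the claim:
LHS = 1/(5 · 5) = 1/25
RHS = 1/5 · 1/5 - 1 = -24/25

Since LHS ≠ RHS, this pair disproves the claim, and no lexicographically smaller pair (x ≤ y, integers ≥ 5) does.

For instance (6, 8) is also a counterexample (LHS = 1/48, RHS = -47/48), but it's lexicographically larger.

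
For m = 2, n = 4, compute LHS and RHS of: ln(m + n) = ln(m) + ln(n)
LHS = ln(2 + 4) = ln(6) ≈ 1.792
RHS = ln(2) + ln(4) ≈ 2.079

LHS ≠ RHS (they differ by about 0.2877), so the equation does not hold here.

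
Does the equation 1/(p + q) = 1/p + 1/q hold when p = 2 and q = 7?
Substituting p = 2, q = 7:

LHS = 1/(2 + 7) = 1/9
RHS = 1/2 + 1/7 = 9/14

LHS ≠ RHS, so the equation does not hold at this point.

Answer: Fails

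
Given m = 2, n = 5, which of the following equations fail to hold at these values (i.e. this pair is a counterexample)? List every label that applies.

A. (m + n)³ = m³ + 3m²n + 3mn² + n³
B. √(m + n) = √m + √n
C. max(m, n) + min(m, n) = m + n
Evaluating each claim at the given values:
A. LHS = 343, RHS = 343 → holds here (LHS = RHS)
B. LHS = √(7) ≈ 2.646, RHS = √(2) + √(5) ≈ 3.65 → fails here (LHS ≠ RHS)
C. LHS = 7, RHS = 7 → holds here (LHS = RHS)

Answer: B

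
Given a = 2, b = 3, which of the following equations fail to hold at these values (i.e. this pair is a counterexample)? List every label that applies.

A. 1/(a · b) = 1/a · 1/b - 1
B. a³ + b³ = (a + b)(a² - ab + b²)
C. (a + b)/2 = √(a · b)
A, C

Evaluating each claim at the given values:
A. LHS = 1/6, RHS = -5/6 → fails here (LHS ≠ RHS)
B. LHS = 35, RHS = 35 → holds here (LHS = RHS)
C. LHS = 5/2, RHS = √(6) ≈ 2.449 → fails here (LHS ≠ RHS)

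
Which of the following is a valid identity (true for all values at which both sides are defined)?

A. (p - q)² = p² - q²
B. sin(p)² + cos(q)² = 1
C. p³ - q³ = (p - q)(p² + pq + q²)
A: fails at (3, 4) — LHS = 1, RHS = -7.
B: fails at (3, 5) — LHS = sin(3)² + cos(5)² ≈ 0.1004, RHS = 1.
C: holds — e.g. at (1, 4), both sides equal -63.

Answer: C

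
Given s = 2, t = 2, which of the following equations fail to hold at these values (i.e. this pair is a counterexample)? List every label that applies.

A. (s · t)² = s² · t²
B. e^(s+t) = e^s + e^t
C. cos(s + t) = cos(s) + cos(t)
Evaluating each claim at the given values:
A. LHS = 16, RHS = 16 → holds here (LHS = RHS)
B. LHS = e^4 ≈ 54.6, RHS = 2·e^2 ≈ 14.78 → fails here (LHS ≠ RHS)
C. LHS = cos(4) ≈ -0.6536, RHS = 2·cos(2) ≈ -0.8323 → fails here (LHS ≠ RHS)

Answer: B, C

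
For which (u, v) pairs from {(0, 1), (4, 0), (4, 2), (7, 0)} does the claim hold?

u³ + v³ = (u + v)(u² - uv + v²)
All pairs

Testing each pair:
(0, 1): LHS = 1, RHS = 1 → holds
(4, 0): LHS = 64, RHS = 64 → holds
(4, 2): LHS = 72, RHS = 72 → holds
(7, 0): LHS = 343, RHS = 343 → holds

Every pair satisfies the claim.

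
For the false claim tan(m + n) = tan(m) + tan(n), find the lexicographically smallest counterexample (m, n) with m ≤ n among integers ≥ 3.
(m, n) = (3, 3)

Substituting (3, 3) into the claim:
LHS = tan(3 + 3) = tan(6) ≈ -0.291
RHS = tan(3) + tan(3) = 2·tan(3) ≈ -0.2851

Since LHS ≠ RHS, this pair disproves the claim, and no lexicographically smaller pair (m ≤ n, integers ≥ 3) does.

For instance (5, 10) is also a counterexample (LHS = tan(15) ≈ -0.856, RHS = tan(5) + tan(10) ≈ -2.732), but it's lexicographically larger.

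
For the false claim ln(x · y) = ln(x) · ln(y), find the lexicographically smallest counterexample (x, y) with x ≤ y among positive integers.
At (1, 1): both sides equal 0, so it holds there.

Substituting (1, 2) into the claim:
LHS = ln(1 · 2) = ln(2) ≈ 0.6931
RHS = ln(1) · ln(2) = 0

Since LHS ≠ RHS, this pair disproves the claim, and no lexicographically smaller pair (x ≤ y, positive integers) does.

For instance (4, 6) is also a counterexample (LHS = ln(24) ≈ 3.178, RHS = ln(4)·ln(6) ≈ 2.484), but it's lexicographically larger.

Answer: (x, y) = (1, 2)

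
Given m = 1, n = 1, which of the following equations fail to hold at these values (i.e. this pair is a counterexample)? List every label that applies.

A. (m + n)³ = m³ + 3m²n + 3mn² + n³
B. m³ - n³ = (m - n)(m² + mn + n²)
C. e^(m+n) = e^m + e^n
Evaluating each claim at the given values:
A. LHS = 8, RHS = 8 → holds here (LHS = RHS)
B. LHS = 0, RHS = 0 → holds here (LHS = RHS)
C. LHS = e^2 ≈ 7.389, RHS = 2·e ≈ 5.437 → fails here (LHS ≠ RHS)

Answer: C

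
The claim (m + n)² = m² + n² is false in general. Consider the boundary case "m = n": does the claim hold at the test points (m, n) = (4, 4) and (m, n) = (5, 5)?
At (4, 4): LHS = 64 ≠ RHS = 32
At (5, 5): LHS = 100 ≠ RHS = 50

Answer: No, fails at both test points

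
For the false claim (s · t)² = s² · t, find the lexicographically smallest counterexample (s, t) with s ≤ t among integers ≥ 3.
(s, t) = (3, 3)

Substituting (3, 3) into the claim:
LHS = (3 · 3)² = 81
RHS = 3² · 3 = 27

Since LHS ≠ RHS, this pair disproves the claim, and no lexicographically smaller pair (s ≤ t, integers ≥ 3) does.

For instance (7, 8) is also a counterexample (LHS = 3136, RHS = 392), but it's lexicographically larger.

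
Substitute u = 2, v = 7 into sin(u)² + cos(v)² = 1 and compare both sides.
LHS = sin(2)² + cos(7)² ≈ 1.395
RHS = 1

LHS ≠ RHS (they differ by about 0.3952), so the equation does not hold here.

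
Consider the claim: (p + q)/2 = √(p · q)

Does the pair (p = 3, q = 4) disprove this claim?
Substituting p = 3, q = 4:
LHS = (3 + 4)/2 = 7/2
RHS = √(3 · 4) = 2·√(3) ≈ 3.464

Since LHS ≠ RHS, this pair disproves the claim.

Answer: Yes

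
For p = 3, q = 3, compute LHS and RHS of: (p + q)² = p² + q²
LHS = (3 + 3)² = 36
RHS = 3² + 3² = 18

LHS ≠ RHS, so the equation does not hold here.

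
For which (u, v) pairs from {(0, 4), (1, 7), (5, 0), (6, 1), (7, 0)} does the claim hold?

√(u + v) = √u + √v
Testing each pair:
(0, 4): LHS = 2, RHS = 2 → holds
(1, 7): LHS = 2·√(2) ≈ 2.828, RHS = 1 + √(7) ≈ 3.646 → fails
(5, 0): LHS = √(5) ≈ 2.236, RHS = √(5) ≈ 2.236 → holds
(6, 1): LHS = √(7) ≈ 2.646, RHS = 1 + √(6) ≈ 3.449 → fails
(7, 0): LHS = √(7) ≈ 2.646, RHS = √(7) ≈ 2.646 → holds

3 of 5 pairs satisfy the claim.

Answer: (0, 4), (5, 0), (7, 0)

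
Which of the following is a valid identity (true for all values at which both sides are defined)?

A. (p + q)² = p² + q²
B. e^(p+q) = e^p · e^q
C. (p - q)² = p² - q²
A: fails at (1, 4) — LHS = 25, RHS = 17.
B: holds — e.g. at (6, 7), both sides equal e^13 ≈ 442413.4.
C: fails at (5, 8) — LHS = 9, RHS = -39.

Answer: B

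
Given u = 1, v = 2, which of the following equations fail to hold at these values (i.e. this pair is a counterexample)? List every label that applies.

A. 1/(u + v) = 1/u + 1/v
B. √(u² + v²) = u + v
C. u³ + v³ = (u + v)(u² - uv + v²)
A, B

Evaluating each claim at the given values:
A. LHS = 1/3, RHS = 3/2 → fails here (LHS ≠ RHS)
B. LHS = √(5) ≈ 2.236, RHS = 3 → fails here (LHS ≠ RHS)
C. LHS = 9, RHS = 9 → holds here (LHS = RHS)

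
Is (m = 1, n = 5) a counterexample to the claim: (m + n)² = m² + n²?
Yes

Substituting m = 1, n = 5:
LHS = (1 + 5)² = 36
RHS = 1² + 5² = 26

Since LHS ≠ RHS, this pair disproves the claim.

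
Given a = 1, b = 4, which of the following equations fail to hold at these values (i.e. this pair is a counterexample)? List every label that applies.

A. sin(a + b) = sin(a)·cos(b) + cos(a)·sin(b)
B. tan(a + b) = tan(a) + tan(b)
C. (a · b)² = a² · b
B, C

Evaluating each claim at the given values:
A. LHS = sin(5) ≈ -0.9589, RHS = sin(1)·cos(4) + sin(4)·cos(1) ≈ -0.9589 → holds here (LHS = RHS)
B. LHS = tan(5) ≈ -3.381, RHS = tan(4) + tan(1) ≈ 2.715 → fails here (LHS ≠ RHS)
C. LHS = 16, RHS = 4 → fails here (LHS ≠ RHS)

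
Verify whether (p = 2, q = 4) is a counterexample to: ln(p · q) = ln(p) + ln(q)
Substituting p = 2, q = 4:
LHS = ln(2 · 4) = ln(8) ≈ 2.079
RHS = ln(2) + ln(4) ≈ 2.079

The sides agree, so this pair does not disprove the claim.

Answer: No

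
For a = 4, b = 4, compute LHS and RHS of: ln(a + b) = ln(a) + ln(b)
LHS = ln(4 + 4) = ln(8) ≈ 2.079
RHS = ln(4) + ln(4) = 2·ln(4) ≈ 2.773

LHS ≠ RHS (they differ by about 0.6931), so the equation does not hold here.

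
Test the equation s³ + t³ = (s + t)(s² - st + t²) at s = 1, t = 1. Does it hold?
Substituting s = 1, t = 1:

LHS = 1³ + 1³ = 2
RHS = (1 + 1)(1² - 1·1 + 1²) = 2

LHS = RHS, so the equation holds at this point.

Answer: Holds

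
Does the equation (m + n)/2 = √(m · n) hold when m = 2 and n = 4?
Substituting m = 2, n = 4:

LHS = (2 + 4)/2 = 3
RHS = √(2 · 4) = 2·√(2) ≈ 2.828

LHS ≠ RHS, so the equation does not hold at this point.

Answer: Fails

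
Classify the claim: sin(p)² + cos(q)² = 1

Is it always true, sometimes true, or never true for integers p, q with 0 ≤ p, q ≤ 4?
Sometimes true

It holds at (p, q) = (3, 3) (both sides equal 1), but fails at (p, q) = (2, 0) (LHS = sin(2)² + 1 ≈ 1.827, RHS = 1).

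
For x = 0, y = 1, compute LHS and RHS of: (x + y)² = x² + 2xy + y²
LHS = (0 + 1)² = 1
RHS = 0² + 2·0·1 + 1² = 1

LHS = RHS: the two sides agree.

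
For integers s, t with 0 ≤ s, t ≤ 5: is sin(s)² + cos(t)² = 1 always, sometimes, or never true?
Sometimes true

It holds at (s, t) = (5, 5) (both sides equal 1), but fails at (s, t) = (5, 4) (LHS = cos(4)² + sin(5)² ≈ 1.347, RHS = 1).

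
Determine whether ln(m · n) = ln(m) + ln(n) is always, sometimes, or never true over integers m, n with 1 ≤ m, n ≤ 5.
Always true

The identity holds for every pair in the range. For instance at (m, n) = (3, 5): both sides equal ln(15) ≈ 2.708.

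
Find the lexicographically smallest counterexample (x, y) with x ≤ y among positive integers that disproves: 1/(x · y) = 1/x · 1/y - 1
Substituting (1, 1) into the claim:
LHS = 1/(1 · 1) = 1
RHS = 1/1 · 1/1 - 1 = 0

Since LHS ≠ RHS, this pair disproves the claim, and no lexicographically smaller pair (x ≤ y, positive integers) does.

For instance (2, 4) is also a counterexample (LHS = 1/8, RHS = -7/8), but it's lexicographically larger.

Answer: (x, y) = (1, 1)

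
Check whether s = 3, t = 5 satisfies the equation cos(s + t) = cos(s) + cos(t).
Substituting s = 3, t = 5:

LHS = cos(3 + 5) = cos(8) ≈ -0.1455
RHS = cos(3) + cos(5) ≈ -0.7063

LHS ≠ RHS, so the equation does not hold at this point.

Answer: Fails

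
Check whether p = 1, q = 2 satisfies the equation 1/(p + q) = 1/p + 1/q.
Fails

Substituting p = 1, q = 2:

LHS = 1/(1 + 2) = 1/3
RHS = 1/1 + 1/2 = 3/2

LHS ≠ RHS, so the equation does not hold at this point.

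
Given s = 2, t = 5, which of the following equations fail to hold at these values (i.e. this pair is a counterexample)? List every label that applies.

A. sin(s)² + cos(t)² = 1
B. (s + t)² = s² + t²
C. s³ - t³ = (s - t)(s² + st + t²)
A, B

Evaluating each claim at the given values:
A. LHS = cos(5)² + sin(2)² ≈ 0.9073, RHS = 1 → fails here (LHS ≠ RHS)
B. LHS = 49, RHS = 29 → fails here (LHS ≠ RHS)
C. LHS = -117, RHS = -117 → holds here (LHS = RHS)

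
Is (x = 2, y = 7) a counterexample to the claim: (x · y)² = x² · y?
Yes

Substituting x = 2, y = 7:
LHS = (2 · 7)² = 196
RHS = 2² · 7 = 28

Since LHS ≠ RHS, this pair disproves the claim.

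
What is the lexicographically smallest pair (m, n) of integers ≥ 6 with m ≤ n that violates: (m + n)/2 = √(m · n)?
(m, n) = (6, 7)

At (6, 6): both sides equal 6, so it holds there.

Substituting (6, 7) into the claim:
LHS = (6 + 7)/2 = 13/2
RHS = √(6 · 7) = √(42) ≈ 6.481

Since LHS ≠ RHS, this pair disproves the claim, and no lexicographically smaller pair (m ≤ n, integers ≥ 6) does.

For instance (7, 8) is also a counterexample (LHS = 15/2, RHS = 2·√(14) ≈ 7.483), but it's lexicographically larger.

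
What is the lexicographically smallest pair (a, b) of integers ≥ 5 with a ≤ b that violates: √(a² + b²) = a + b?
(a, b) = (5, 5)

Substituting (5, 5) into the claim:
LHS = √(5² + 5²) = 5·√(2) ≈ 7.071
RHS = 5 + 5 = 10

Since LHS ≠ RHS, this pair disproves the claim, and no lexicographically smaller pair (a ≤ b, integers ≥ 5) does.

For instance (8, 10) is also a counterexample (LHS = 2·√(41) ≈ 12.81, RHS = 18), but it's lexicographically larger.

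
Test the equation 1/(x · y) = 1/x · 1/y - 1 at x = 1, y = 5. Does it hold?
Substituting x = 1, y = 5:

LHS = 1/(1 · 5) = 1/5
RHS = 1/1 · 1/5 - 1 = -4/5

LHS ≠ RHS, so the equation does not hold at this point.

Answer: Fails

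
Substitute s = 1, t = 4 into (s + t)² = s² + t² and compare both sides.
LHS = (1 + 4)² = 25
RHS = 1² + 4² = 17

LHS ≠ RHS, so the equation does not hold here.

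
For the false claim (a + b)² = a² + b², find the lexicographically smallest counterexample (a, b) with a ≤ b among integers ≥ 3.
(a, b) = (3, 3)

Substituting (3, 3) into the claim:
LHS = (3 + 3)² = 36
RHS = 3² + 3² = 18

Since LHS ≠ RHS, this pair disproves the claim, and no lexicographically smaller pair (a ≤ b, integers ≥ 3) does.

For instance (7, 10) is also a counterexample (LHS = 289, RHS = 149), but it's lexicographically larger.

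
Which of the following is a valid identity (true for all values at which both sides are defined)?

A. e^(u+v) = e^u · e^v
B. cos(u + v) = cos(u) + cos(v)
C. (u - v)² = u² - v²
A

A: holds — e.g. at (4, 5), both sides equal e^9 ≈ 8103.
B: fails at (3, 7) — LHS = cos(10) ≈ -0.8391, RHS = cos(3) + cos(7) ≈ -0.2361.
C: fails at (3, 7) — LHS = 16, RHS = -40.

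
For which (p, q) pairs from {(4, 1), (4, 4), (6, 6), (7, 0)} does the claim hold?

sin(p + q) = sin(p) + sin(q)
Testing each pair:
(4, 1): LHS = sin(5) ≈ -0.9589, RHS = sin(4) + sin(1) ≈ 0.08467 → fails
(4, 4): LHS = sin(8) ≈ 0.9894, RHS = 2·sin(4) ≈ -1.514 → fails
(6, 6): LHS = sin(12) ≈ -0.5366, RHS = 2·sin(6) ≈ -0.5588 → fails
(7, 0): LHS = sin(7) ≈ 0.657, RHS = sin(7) ≈ 0.657 → holds

1 of 4 pairs satisfies the claim.

Answer: (7, 0)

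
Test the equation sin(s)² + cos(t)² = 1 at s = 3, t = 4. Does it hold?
Fails

Substituting s = 3, t = 4:

LHS = sin(3)² + cos(4)² ≈ 0.4472
RHS = 1

LHS ≠ RHS, so the equation does not hold at this point.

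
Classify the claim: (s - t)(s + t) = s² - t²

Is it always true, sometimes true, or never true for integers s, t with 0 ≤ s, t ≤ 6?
The identity holds for every pair in the range. For instance at (s, t) = (1, 5): both sides equal -24.

Answer: Always true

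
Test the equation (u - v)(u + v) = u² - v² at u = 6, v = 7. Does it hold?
Substituting u = 6, v = 7:

LHS = (6 - 7)(6 + 7) = -13
RHS = 6² - 7² = -13

LHS = RHS, so the equation holds at this point.

Answer: Holds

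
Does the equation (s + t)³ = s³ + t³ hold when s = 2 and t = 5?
Substituting s = 2, t = 5:

LHS = (2 + 5)³ = 343
RHS = 2³ + 5³ = 133

LHS ≠ RHS, so the equation does not hold at this point.

Answer: Fails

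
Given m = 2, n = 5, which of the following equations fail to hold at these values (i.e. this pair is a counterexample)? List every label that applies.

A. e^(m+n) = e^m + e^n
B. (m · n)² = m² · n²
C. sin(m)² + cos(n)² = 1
A, C

Evaluating each claim at the given values:
A. LHS = e^7 ≈ 1097, RHS = e^2 + e^5 ≈ 155.8 → fails here (LHS ≠ RHS)
B. LHS = 100, RHS = 100 → holds here (LHS = RHS)
C. LHS = cos(5)² + sin(2)² ≈ 0.9073, RHS = 1 → fails here (LHS ≠ RHS)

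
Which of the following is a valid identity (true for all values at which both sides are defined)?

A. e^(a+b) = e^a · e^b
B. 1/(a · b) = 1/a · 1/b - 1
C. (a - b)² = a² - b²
A

A: holds — e.g. at (5, 8), both sides equal e^13 ≈ 442413.4.
B: fails at (1, 4) — LHS = 1/4, RHS = -3/4.
C: fails at (5, 8) — LHS = 9, RHS = -39.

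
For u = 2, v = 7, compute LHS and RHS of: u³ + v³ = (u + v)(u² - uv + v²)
LHS = 2³ + 7³ = 351
RHS = (2 + 7)(2² - 2·7 + 7²) = 351

LHS = RHS: the two sides agree.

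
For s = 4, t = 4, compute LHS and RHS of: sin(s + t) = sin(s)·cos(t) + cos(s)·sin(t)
LHS = sin(4 + 4) = sin(8) ≈ 0.9894
RHS = sin(4)·cos(4) + cos(4)·sin(4) = 2·sin(4)·cos(4) ≈ 0.9894

LHS = RHS: the two sides agree.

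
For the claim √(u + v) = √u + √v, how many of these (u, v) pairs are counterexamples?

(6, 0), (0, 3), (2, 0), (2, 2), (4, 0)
Testing each pair:
(6, 0): LHS = √(6) ≈ 2.449, RHS = √(6) ≈ 2.449 → satisfies claim
(0, 3): LHS = √(3) ≈ 1.732, RHS = √(3) ≈ 1.732 → satisfies claim
(2, 0): LHS = √(2) ≈ 1.414, RHS = √(2) ≈ 1.414 → satisfies claim
(2, 2): LHS = 2, RHS = 2·√(2) ≈ 2.828 → counterexample
(4, 0): LHS = 2, RHS = 2 → satisfies claim

That makes 1 counterexample.

Answer: 1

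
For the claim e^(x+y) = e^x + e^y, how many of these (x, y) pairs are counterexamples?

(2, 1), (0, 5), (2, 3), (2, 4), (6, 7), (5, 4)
6

Testing each pair:
(2, 1): LHS = e^3 ≈ 20.09, RHS = e + e^2 ≈ 10.11 → counterexample
(0, 5): LHS = e^5 ≈ 148.4, RHS = 1 + e^5 ≈ 149.4 → counterexample
(2, 3): LHS = e^5 ≈ 148.4, RHS = e^2 + e^3 ≈ 27.47 → counterexample
(2, 4): LHS = e^6 ≈ 403.4, RHS = e^2 + e^4 ≈ 61.99 → counterexample
(6, 7): LHS = e^13 ≈ 442413.4, RHS = e^6 + e^7 ≈ 1500 → counterexample
(5, 4): LHS = e^9 ≈ 8103, RHS = e^4 + e^5 ≈ 203 → counterexample

That makes 6 counterexamples.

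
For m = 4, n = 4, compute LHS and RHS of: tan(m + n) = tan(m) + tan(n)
LHS = tan(4 + 4) = tan(8) ≈ -6.8
RHS = tan(4) + tan(4) = 2·tan(4) ≈ 2.316

LHS ≠ RHS (they differ by about 9.115), so the equation does not hold here.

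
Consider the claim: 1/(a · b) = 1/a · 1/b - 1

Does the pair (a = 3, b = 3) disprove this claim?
Yes

Substituting a = 3, b = 3:
LHS = 1/(3 · 3) = 1/9
RHS = 1/3 · 1/3 - 1 = -8/9

Since LHS ≠ RHS, this pair disproves the claim.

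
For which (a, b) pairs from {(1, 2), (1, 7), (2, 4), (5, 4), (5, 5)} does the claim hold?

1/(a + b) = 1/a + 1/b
Testing each pair:
(1, 2): LHS = 1/3, RHS = 3/2 → fails
(1, 7): LHS = 1/8, RHS = 8/7 → fails
(2, 4): LHS = 1/6, RHS = 3/4 → fails
(5, 4): LHS = 1/9, RHS = 9/20 → fails
(5, 5): LHS = 1/10, RHS = 2/5 → fails

No pair satisfies the claim.

Answer: None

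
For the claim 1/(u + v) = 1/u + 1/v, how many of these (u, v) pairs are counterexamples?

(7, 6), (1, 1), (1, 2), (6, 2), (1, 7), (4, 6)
Testing each pair:
(7, 6): LHS = 1/13, RHS = 13/42 → counterexample
(1, 1): LHS = 1/2, RHS = 2 → counterexample
(1, 2): LHS = 1/3, RHS = 3/2 → counterexample
(6, 2): LHS = 1/8, RHS = 2/3 → counterexample
(1, 7): LHS = 1/8, RHS = 8/7 → counterexample
(4, 6): LHS = 1/10, RHS = 5/12 → counterexample

That makes 6 counterexamples.

Answer: 6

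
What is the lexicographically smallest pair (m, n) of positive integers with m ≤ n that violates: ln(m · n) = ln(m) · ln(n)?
Substituting (1, 2) into the claim:
LHS = ln(1 · 2) = ln(2) ≈ 0.6931
RHS = ln(1) · ln(2) = 0

Since LHS ≠ RHS, this pair disproves the claim, and no lexicographically smaller pair (m ≤ n, positive integers) does.

For instance (1, 4) is also a counterexample (LHS = ln(4) ≈ 1.386, RHS = 0), but it's lexicographically larger.

Answer: (m, n) = (1, 2)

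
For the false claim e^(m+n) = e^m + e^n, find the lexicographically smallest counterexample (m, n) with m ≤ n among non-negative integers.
Substituting (0, 0) into the claim:
LHS = e^(0+0) = 1
RHS = e^0 + e^0 = 2

Since LHS ≠ RHS, this pair disproves the claim, and no lexicographically smaller pair (m ≤ n, non-negative integers) does.

For instance (2, 7) is also a counterexample (LHS = e^9 ≈ 8103, RHS = e^2 + e^7 ≈ 1104), but it's lexicographically larger.

Answer: (m, n) = (0, 0)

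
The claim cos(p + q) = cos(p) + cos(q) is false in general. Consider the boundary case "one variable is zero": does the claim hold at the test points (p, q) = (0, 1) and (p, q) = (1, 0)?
At (0, 1): LHS = cos(1) ≈ 0.5403 ≠ RHS = cos(1) + 1 ≈ 1.54
At (1, 0): LHS = cos(1) ≈ 0.5403 ≠ RHS = cos(1) + 1 ≈ 1.54

Answer: No, fails at both test points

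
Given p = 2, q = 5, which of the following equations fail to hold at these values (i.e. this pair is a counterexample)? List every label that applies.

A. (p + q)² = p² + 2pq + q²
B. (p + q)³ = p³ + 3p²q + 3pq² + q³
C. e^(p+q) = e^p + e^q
C

Evaluating each claim at the given values:
A. LHS = 49, RHS = 49 → holds here (LHS = RHS)
B. LHS = 343, RHS = 343 → holds here (LHS = RHS)
C. LHS = e^7 ≈ 1097, RHS = e^2 + e^5 ≈ 155.8 → fails here (LHS ≠ RHS)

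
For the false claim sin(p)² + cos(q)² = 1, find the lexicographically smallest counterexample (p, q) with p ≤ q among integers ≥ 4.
Substituting (4, 5) into the claim:
LHS = sin(4)² + cos(5)² ≈ 0.6532
RHS = 1

Since LHS ≠ RHS, this pair disproves the claim, and no lexicographically smaller pair (p ≤ q, integers ≥ 4) does.

For instance (4, 9) is also a counterexample (LHS = sin(4)² + cos(9)² ≈ 1.403, RHS = 1), but it's lexicographically larger.

Answer: (p, q) = (4, 5)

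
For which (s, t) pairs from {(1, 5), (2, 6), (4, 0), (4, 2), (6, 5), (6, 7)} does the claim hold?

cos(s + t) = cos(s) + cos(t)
Testing each pair:
(1, 5): LHS = cos(6) ≈ 0.9602, RHS = cos(5) + cos(1) ≈ 0.824 → fails
(2, 6): LHS = cos(8) ≈ -0.1455, RHS = cos(2) + cos(6) ≈ 0.544 → fails
(4, 0): LHS = cos(4) ≈ -0.6536, RHS = cos(4) + 1 ≈ 0.3464 → fails
(4, 2): LHS = cos(6) ≈ 0.9602, RHS = cos(4) + cos(2) ≈ -1.07 → fails
(6, 5): LHS = cos(11) ≈ 0.004426, RHS = cos(5) + cos(6) ≈ 1.244 → fails
(6, 7): LHS = cos(13) ≈ 0.9074, RHS = cos(7) + cos(6) ≈ 1.714 → fails

No pair satisfies the claim.

Answer: None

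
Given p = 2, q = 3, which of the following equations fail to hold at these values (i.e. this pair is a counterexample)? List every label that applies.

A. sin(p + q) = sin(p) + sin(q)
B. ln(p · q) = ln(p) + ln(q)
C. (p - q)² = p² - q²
A, C

Evaluating each claim at the given values:
A. LHS = sin(5) ≈ -0.9589, RHS = sin(3) + sin(2) ≈ 1.05 → fails here (LHS ≠ RHS)
B. LHS = ln(6) ≈ 1.792, RHS = ln(2) + ln(3) ≈ 1.792 → holds here (LHS = RHS)
C. LHS = 1, RHS = -5 → fails here (LHS ≠ RHS)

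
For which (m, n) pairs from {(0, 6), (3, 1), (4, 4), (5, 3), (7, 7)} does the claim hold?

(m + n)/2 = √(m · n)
(4, 4), (7, 7)

Testing each pair:
(0, 6): LHS = 3, RHS = 0 → fails
(3, 1): LHS = 2, RHS = √(3) ≈ 1.732 → fails
(4, 4): LHS = 4, RHS = 4 → holds
(5, 3): LHS = 4, RHS = √(15) ≈ 3.873 → fails
(7, 7): LHS = 7, RHS = 7 → holds

2 of 5 pairs satisfy the claim.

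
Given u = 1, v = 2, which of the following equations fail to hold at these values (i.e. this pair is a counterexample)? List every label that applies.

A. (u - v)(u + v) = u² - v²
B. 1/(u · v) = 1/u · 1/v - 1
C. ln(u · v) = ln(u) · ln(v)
B, C

Evaluating each claim at the given values:
A. LHS = -3, RHS = -3 → holds here (LHS = RHS)
B. LHS = 1/2, RHS = -1/2 → fails here (LHS ≠ RHS)
C. LHS = ln(2) ≈ 0.6931, RHS = 0 → fails here (LHS ≠ RHS)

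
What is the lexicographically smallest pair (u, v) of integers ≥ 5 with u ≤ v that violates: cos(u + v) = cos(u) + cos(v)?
Substituting (5, 5) into the claim:
LHS = cos(5 + 5) = cos(10) ≈ -0.8391
RHS = cos(5) + cos(5) = 2·cos(5) ≈ 0.5673

Since LHS ≠ RHS, this pair disproves the claim, and no lexicographically smaller pair (u ≤ v, integers ≥ 5) does.

For instance (5, 10) is also a counterexample (LHS = cos(15) ≈ -0.7597, RHS = cos(10) + cos(5) ≈ -0.5554), but it's lexicographically larger.

Answer: (u, v) = (5, 5)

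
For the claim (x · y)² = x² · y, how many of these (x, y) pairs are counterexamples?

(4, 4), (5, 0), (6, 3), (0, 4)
Testing each pair:
(4, 4): LHS = 256, RHS = 64 → counterexample
(5, 0): LHS = 0, RHS = 0 → satisfies claim
(6, 3): LHS = 324, RHS = 108 → counterexample
(0, 4): LHS = 0, RHS = 0 → satisfies claim

That makes 2 counterexamples.

Answer: 2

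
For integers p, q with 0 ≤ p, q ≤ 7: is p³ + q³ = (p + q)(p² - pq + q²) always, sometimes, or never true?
The identity holds for every pair in the range. For instance at (p, q) = (1, 5): both sides equal 126.

Answer: Always true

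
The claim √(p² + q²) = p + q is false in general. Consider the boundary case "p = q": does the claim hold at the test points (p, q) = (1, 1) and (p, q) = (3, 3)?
At (1, 1): LHS = √(2) ≈ 1.414 ≠ RHS = 2
At (3, 3): LHS = 3·√(2) ≈ 4.243 ≠ RHS = 6

Answer: No, fails at both test points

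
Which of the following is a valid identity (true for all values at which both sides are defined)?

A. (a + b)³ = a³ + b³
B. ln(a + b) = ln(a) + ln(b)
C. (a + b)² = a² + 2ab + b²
C

A: fails at (1, 3) — LHS = 64, RHS = 28.
B: fails at (2, 4) — LHS = ln(6) ≈ 1.792, RHS = ln(2) + ln(4) ≈ 2.079.
C: holds — e.g. at (4, 6), both sides equal 100.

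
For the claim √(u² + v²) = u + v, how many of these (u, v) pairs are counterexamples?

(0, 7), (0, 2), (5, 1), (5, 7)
2

Testing each pair:
(0, 7): LHS = 7, RHS = 7 → satisfies claim
(0, 2): LHS = 2, RHS = 2 → satisfies claim
(5, 1): LHS = √(26) ≈ 5.099, RHS = 6 → counterexample
(5, 7): LHS = √(74) ≈ 8.602, RHS = 12 → counterexample

That makes 2 counterexamples.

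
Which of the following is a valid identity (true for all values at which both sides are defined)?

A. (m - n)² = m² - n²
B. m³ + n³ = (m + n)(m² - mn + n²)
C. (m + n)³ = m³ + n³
B

A: fails at (0, 1) — LHS = 1, RHS = -1.
B: holds — e.g. at (5, 5), both sides equal 250.
C: fails at (6, 7) — LHS = 2197, RHS = 559.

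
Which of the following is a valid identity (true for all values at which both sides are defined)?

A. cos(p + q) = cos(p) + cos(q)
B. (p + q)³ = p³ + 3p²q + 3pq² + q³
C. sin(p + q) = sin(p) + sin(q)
B

A: fails at (3, 7) — LHS = cos(10) ≈ -0.8391, RHS = cos(3) + cos(7) ≈ -0.2361.
B: holds — e.g. at (2, 3), both sides equal 125.
C: fails at (2, 4) — LHS = sin(6) ≈ -0.2794, RHS = sin(4) + sin(2) ≈ 0.1525.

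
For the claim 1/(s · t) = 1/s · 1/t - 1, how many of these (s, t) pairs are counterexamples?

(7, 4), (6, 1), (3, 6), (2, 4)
4

Testing each pair:
(7, 4): LHS = 1/28, RHS = -27/28 → counterexample
(6, 1): LHS = 1/6, RHS = -5/6 → counterexample
(3, 6): LHS = 1/18, RHS = -17/18 → counterexample
(2, 4): LHS = 1/8, RHS = -7/8 → counterexample

That makes 4 counterexamples.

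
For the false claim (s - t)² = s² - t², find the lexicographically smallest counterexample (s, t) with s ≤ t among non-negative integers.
At (0, 0): both sides equal 0, so it holds there.

Substituting (0, 1) into the claim:
LHS = (0 - 1)² = 1
RHS = 0² - 1² = -1

Since LHS ≠ RHS, this pair disproves the claim, and no lexicographically smaller pair (s ≤ t, non-negative integers) does.

For instance (2, 6) is also a counterexample (LHS = 16, RHS = -32), but it's lexicographically larger.

Answer: (s, t) = (0, 1)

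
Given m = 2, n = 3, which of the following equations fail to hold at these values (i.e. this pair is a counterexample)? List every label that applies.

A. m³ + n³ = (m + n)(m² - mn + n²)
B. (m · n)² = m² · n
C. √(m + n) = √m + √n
Evaluating each claim at the given values:
A. LHS = 35, RHS = 35 → holds here (LHS = RHS)
B. LHS = 36, RHS = 12 → fails here (LHS ≠ RHS)
C. LHS = √(5) ≈ 2.236, RHS = √(2) + √(3) ≈ 3.146 → fails here (LHS ≠ RHS)

Answer: B, C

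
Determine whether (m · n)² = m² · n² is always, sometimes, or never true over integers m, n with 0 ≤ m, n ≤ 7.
The identity holds for every pair in the range. For instance at (m, n) = (7, 0): both sides equal 0.

Answer: Always true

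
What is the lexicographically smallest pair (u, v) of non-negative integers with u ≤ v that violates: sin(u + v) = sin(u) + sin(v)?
Substituting (1, 1) into the claim:
LHS = sin(1 + 1) = sin(2) ≈ 0.9093
RHS = sin(1) + sin(1) = 2·sin(1) ≈ 1.683

Since LHS ≠ RHS, this pair disproves the claim, and no lexicographically smaller pair (u ≤ v, non-negative integers) does.

For instance (4, 6) is also a counterexample (LHS = sin(10) ≈ -0.544, RHS = sin(4) + sin(6) ≈ -1.036), but it's lexicographically larger.

Answer: (u, v) = (1, 1)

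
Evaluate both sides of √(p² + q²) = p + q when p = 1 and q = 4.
LHS = √(1² + 4²) = √(17) ≈ 4.123
RHS = 1 + 4 = 5

LHS ≠ RHS (they differ by about 0.8769), so the equation does not hold here.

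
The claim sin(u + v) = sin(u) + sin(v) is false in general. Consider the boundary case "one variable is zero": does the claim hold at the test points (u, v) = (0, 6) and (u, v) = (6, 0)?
At (0, 6): LHS = sin(6) ≈ -0.2794, RHS = sin(6) ≈ -0.2794 → equal
At (6, 0): LHS = sin(6) ≈ -0.2794, RHS = sin(6) ≈ -0.2794 → equal

So the claim does hold at both of these boundary points, even though it is not an identity.

Answer: Yes, holds at both test points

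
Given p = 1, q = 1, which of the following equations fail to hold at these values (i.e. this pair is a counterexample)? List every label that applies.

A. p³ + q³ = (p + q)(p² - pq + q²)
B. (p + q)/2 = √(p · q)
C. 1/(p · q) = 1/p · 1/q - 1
Evaluating each claim at the given values:
A. LHS = 2, RHS = 2 → holds here (LHS = RHS)
B. LHS = 1, RHS = 1 → holds here (LHS = RHS)
C. LHS = 1, RHS = 0 → fails here (LHS ≠ RHS)

Answer: C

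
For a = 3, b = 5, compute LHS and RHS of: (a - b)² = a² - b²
LHS = (3 - 5)² = 4
RHS = 3² - 5² = -16

LHS ≠ RHS, so the equation does not hold here.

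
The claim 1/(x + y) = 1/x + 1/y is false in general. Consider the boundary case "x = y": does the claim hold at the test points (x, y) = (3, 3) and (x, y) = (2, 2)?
No, fails at both test points

At (3, 3): LHS = 1/6 ≠ RHS = 2/3
At (2, 2): LHS = 1/4 ≠ RHS = 1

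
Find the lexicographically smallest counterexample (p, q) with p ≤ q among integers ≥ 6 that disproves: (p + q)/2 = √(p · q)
(p, q) = (6, 7)

At (6, 6): both sides equal 6, so it holds there.

Substituting (6, 7) into the claim:
LHS = (6 + 7)/2 = 13/2
RHS = √(6 · 7) = √(42) ≈ 6.481

Since LHS ≠ RHS, this pair disproves the claim, and no lexicographically smaller pair (p ≤ q, integers ≥ 6) does.

For instance (7, 10) is also a counterexample (LHS = 17/2, RHS = √(70) ≈ 8.367), but it's lexicographically larger.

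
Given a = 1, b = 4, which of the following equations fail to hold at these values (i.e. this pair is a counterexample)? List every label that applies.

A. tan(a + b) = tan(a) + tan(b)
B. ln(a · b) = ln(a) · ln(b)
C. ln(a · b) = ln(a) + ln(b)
A, B

Evaluating each claim at the given values:
A. LHS = tan(5) ≈ -3.381, RHS = tan(4) + tan(1) ≈ 2.715 → fails here (LHS ≠ RHS)
B. LHS = ln(4) ≈ 1.386, RHS = 0 → fails here (LHS ≠ RHS)
C. LHS = ln(4) ≈ 1.386, RHS = ln(4) ≈ 1.386 → holds here (LHS = RHS)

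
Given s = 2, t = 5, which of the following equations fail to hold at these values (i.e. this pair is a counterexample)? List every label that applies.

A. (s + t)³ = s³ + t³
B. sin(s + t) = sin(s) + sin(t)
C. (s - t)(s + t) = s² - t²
Evaluating each claim at the given values:
A. LHS = 343, RHS = 133 → fails here (LHS ≠ RHS)
B. LHS = sin(7) ≈ 0.657, RHS = sin(5) + sin(2) ≈ -0.04963 → fails here (LHS ≠ RHS)
C. LHS = -21, RHS = -21 → holds here (LHS = RHS)

Answer: A, B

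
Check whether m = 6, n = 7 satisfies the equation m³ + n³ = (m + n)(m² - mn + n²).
Holds

Substituting m = 6, n = 7:

LHS = 6³ + 7³ = 559
RHS = (6 + 7)(6² - 6·7 + 7²) = 559

LHS = RHS, so the equation holds at this point.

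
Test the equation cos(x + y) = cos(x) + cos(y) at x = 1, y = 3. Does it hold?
Fails

Substituting x = 1, y = 3:

LHS = cos(1 + 3) = cos(4) ≈ -0.6536
RHS = cos(1) + cos(3) ≈ -0.4497

LHS ≠ RHS, so the equation does not hold at this point.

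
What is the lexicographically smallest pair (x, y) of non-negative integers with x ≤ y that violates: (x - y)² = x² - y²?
(x, y) = (0, 1)

At (0, 0): both sides equal 0, so it holds there.

Substituting (0, 1) into the claim:
LHS = (0 - 1)² = 1
RHS = 0² - 1² = -1

Since LHS ≠ RHS, this pair disproves the claim, and no lexicographically smaller pair (x ≤ y, non-negative integers) does.

For instance (2, 6) is also a counterexample (LHS = 16, RHS = -32), but it's lexicographically larger.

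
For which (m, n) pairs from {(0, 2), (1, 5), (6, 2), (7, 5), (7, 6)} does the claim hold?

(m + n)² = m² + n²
Testing each pair:
(0, 2): LHS = 4, RHS = 4 → holds
(1, 5): LHS = 36, RHS = 26 → fails
(6, 2): LHS = 64, RHS = 40 → fails
(7, 5): LHS = 144, RHS = 74 → fails
(7, 6): LHS = 169, RHS = 85 → fails

1 of 5 pairs satisfies the claim.

Answer: (0, 2)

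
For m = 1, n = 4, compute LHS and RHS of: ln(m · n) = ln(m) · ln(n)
LHS = ln(1 · 4) = ln(4) ≈ 1.386
RHS = ln(1) · ln(4) = 0

LHS ≠ RHS (they differ by about 1.386), so the equation does not hold here.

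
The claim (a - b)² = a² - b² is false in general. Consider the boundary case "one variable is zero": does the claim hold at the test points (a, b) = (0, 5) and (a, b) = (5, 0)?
Only at (5, 0)

At (0, 5): LHS = 25 ≠ RHS = -25
At (5, 0): LHS = 25, RHS = 25 → equal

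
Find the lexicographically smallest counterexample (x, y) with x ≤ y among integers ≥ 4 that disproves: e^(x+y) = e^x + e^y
(x, y) = (4, 4)

Substituting (4, 4) into the claim:
LHS = e^(4+4) = e^8 ≈ 2981
RHS = e^4 + e^4 = 2·e^4 ≈ 109.2

Since LHS ≠ RHS, this pair disproves the claim, and no lexicographically smaller pair (x ≤ y, integers ≥ 4) does.

For instance (5, 5) is also a counterexample (LHS = e^10 ≈ 22026.5, RHS = 2·e^5 ≈ 296.8), but it's lexicographically larger.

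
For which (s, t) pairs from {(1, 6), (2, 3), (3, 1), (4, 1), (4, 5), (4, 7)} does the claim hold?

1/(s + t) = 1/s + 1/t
None

Testing each pair:
(1, 6): LHS = 1/7, RHS = 7/6 → fails
(2, 3): LHS = 1/5, RHS = 5/6 → fails
(3, 1): LHS = 1/4, RHS = 4/3 → fails
(4, 1): LHS = 1/5, RHS = 5/4 → fails
(4, 5): LHS = 1/9, RHS = 9/20 → fails
(4, 7): LHS = 1/11, RHS = 11/28 → fails

No pair satisfies the claim.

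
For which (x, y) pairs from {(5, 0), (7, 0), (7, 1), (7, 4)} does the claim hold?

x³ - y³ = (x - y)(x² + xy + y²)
Testing each pair:
(5, 0): LHS = 125, RHS = 125 → holds
(7, 0): LHS = 343, RHS = 343 → holds
(7, 1): LHS = 342, RHS = 342 → holds
(7, 4): LHS = 279, RHS = 279 → holds

Every pair satisfies the claim.

Answer: All pairs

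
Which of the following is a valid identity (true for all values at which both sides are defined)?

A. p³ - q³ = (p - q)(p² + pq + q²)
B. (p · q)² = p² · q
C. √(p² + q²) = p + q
A: holds — e.g. at (5, 8), both sides equal -387.
B: fails at (4, 4) — LHS = 256, RHS = 64.
C: fails at (5, 5) — LHS = 5·√(2) ≈ 7.071, RHS = 10.

Answer: A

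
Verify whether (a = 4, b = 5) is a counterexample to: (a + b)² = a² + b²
Yes

Substituting a = 4, b = 5:
LHS = (4 + 5)² = 81
RHS = 4² + 5² = 41

Since LHS ≠ RHS, this pair disproves the claim.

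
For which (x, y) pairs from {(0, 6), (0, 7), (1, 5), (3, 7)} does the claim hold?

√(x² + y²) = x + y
Testing each pair:
(0, 6): LHS = 6, RHS = 6 → holds
(0, 7): LHS = 7, RHS = 7 → holds
(1, 5): LHS = √(26) ≈ 5.099, RHS = 6 → fails
(3, 7): LHS = √(58) ≈ 7.616, RHS = 10 → fails

2 of 4 pairs satisfy the claim.

Answer: (0, 6), (0, 7)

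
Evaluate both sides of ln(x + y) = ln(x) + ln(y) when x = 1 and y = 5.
LHS = ln(1 + 5) = ln(6) ≈ 1.792
RHS = ln(1) + ln(5) = ln(5) ≈ 1.609

LHS ≠ RHS (they differ by about 0.1823), so the equation does not hold here.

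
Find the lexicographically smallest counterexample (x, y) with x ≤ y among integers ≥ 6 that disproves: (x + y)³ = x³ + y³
(x, y) = (6, 6)

Substituting (6, 6) into the claim:
LHS = (6 + 6)³ = 1728
RHS = 6³ + 6³ = 432

Since LHS ≠ RHS, this pair disproves the claim, and no lexicographically smaller pair (x ≤ y, integers ≥ 6) does.

For instance (7, 8) is also a counterexample (LHS = 3375, RHS = 855), but it's lexicographically larger.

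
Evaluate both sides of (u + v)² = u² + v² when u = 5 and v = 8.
LHS = (5 + 8)² = 169
RHS = 5² + 8² = 89

LHS ≠ RHS, so the equation does not hold here.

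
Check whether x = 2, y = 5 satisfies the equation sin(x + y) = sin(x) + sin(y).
Substituting x = 2, y = 5:

LHS = sin(2 + 5) = sin(7) ≈ 0.657
RHS = sin(2) + sin(5) ≈ -0.04963

LHS ≠ RHS, so the equation does not hold at this point.

Answer: Fails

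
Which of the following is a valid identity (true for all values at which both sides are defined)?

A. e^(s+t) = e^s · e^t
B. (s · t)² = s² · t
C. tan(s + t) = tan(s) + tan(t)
A: holds — e.g. at (4, 5), both sides equal e^9 ≈ 8103.
B: fails at (1, 3) — LHS = 9, RHS = 3.
C: fails at (4, 5) — LHS = tan(9) ≈ -0.4523, RHS = tan(5) + tan(4) ≈ -2.223.

Answer: A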